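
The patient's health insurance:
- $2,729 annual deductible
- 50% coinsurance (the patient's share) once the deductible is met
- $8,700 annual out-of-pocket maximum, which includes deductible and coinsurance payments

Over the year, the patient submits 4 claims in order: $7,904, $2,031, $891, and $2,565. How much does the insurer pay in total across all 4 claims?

$5,331

Bill 1, $7,904: deductible takes $2,729, $5,175 remains; 50% of $5,175 = $2,587.50. Cost to patient: $5,316.50. OOP to date $5,316.50. Plan pays $7,904 − $5,316.50 = $2,587.50.
Bill 2, $2,031: deductible met; 50% of $2,031 = $1,015.50. Cost to patient: $1,015.50. OOP to date $6,332. Insurer: $2,031 − $1,015.50 = $1,015.50.
Bill 3, $891: deductible already satisfied, so patient's share is 50% × $891 = $445.50. Cost to patient: $445.50. OOP to date $6,777.50. Plan pays $891 − $445.50 = $445.50.
Bill 4, $2,565: deductible met; 50% of $2,565 = $1,282.50. Cost to patient: $1,282.50. OOP to date $8,060. Plan pays $2,565 − $1,282.50 = $1,282.50.
Insurer total: $2,587.50 + $1,015.50 + $445.50 + $1,282.50 = $5,331.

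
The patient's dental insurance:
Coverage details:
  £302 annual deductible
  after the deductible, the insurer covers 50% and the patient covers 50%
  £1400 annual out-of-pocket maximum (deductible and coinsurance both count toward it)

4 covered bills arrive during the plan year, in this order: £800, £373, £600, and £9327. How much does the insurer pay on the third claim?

£300

#1 (£800): £302 finishes the deductible; £498 goes to coinsurance; coinsurance £498 × 50% = £249. Cost to patient: £551. OOP to date £551. Plan pays £800 − £551 = £249.
#2 (£373): deductible already satisfied, so patient's share is 50% × £373 = £186.50. Cost to patient: £186.50. OOP to date £737.50. Insurer: £373 − £186.50 = £186.50.
#3 (£600): deductible already satisfied, so patient's share is 50% × £600 = £300. Patient pays £300; OOP now £1037.50. Insurer: £600 − £300 = £300.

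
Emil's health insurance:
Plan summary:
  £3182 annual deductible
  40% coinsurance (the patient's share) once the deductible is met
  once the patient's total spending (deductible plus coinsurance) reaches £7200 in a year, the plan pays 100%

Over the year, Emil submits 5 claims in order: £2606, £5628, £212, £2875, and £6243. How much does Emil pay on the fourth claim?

Claim 1 (£2606): entire amount goes to the deductible. Patient owes £2606 (running OOP £2606).
Claim 2 (£5628): £576 to deductible, leaving £5052; 40% of £5052 = £2020.80. Cost to patient: £2596.80. OOP to date £5202.80.
Claim 3 (£212): 40% coinsurance on £212 = £84.80. Cost to patient: £84.80. OOP to date £5287.60.
Claim 4 (£2875): deductible met; 40% of £2875 = £1150. Patient pays £1150; OOP now £6437.60.

£1150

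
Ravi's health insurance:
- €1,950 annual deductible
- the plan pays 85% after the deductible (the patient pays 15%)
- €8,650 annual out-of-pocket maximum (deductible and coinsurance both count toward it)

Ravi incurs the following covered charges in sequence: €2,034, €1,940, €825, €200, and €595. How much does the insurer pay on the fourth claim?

#1 (€2,034): deductible takes €1,950, €84 remains; 15% of €84 = €12.60. Cost to patient: €1,962.60. OOP to date €1,962.60. Plan pays €2,034 − €1,962.60 = €71.40.
#2 (€1,940): deductible already satisfied, so patient's share is 15% × €1,940 = €291. Patient owes €291 (running OOP €2,253.60). Insurer: €1,940 − €291 = €1,649.
#3 (€825): 15% coinsurance on €825 = €123.75. Patient owes €123.75 (running OOP €2,377.35). Plan pays €825 − €123.75 = €701.25.
#4 (€200): 15% coinsurance on €200 = €30. Cost to patient: €30. OOP to date €2,407.35. Insurer: €200 − €30 = €170.

€170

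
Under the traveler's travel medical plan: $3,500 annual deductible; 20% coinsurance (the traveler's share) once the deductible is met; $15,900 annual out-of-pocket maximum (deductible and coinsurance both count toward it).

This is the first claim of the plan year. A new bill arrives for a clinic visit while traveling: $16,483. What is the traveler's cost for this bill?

The full $3,500 deductible is still open; $3,500 of this bill applies to it.
After the $3,500 deductible portion, $16,483 − $3,500 = $12,983 is subject to coinsurance.
20% of $12,983 = $2,596.60 falls to the traveler.
That puts the traveler's cost at $3,500 + $2,596.60 = $6,096.60 before any cap.
Cumulative spending $0 + $6,096.60 = $6,096.60 stays under the $15,900 maximum.

$6,096.60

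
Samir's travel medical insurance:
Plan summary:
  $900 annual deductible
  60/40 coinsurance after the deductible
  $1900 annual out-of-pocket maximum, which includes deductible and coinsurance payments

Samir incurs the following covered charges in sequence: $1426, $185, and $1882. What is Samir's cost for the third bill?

$715.60

#1 ($1426): $900 finishes the deductible; $526 goes to coinsurance; traveler's 40% is $210.40. Traveler owes $1110.40 (running OOP $1110.40).
#2 ($185): 40% coinsurance on $185 = $74. Traveler owes $74 (running OOP $1184.40).
#3 ($1882): deductible met; 40% of $1882 = $752.80. That would push OOP to $1937.20, over the $1900 cap, so traveler pays $1900 − $1184.40 = $715.60.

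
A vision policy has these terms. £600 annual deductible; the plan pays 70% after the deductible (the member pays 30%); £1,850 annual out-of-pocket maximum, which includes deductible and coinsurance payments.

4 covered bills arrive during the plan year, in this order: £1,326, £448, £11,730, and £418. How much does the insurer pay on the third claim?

£10,832.20

Claim 1 (£1,326): £600 to deductible, leaving £726; member's 30% is £217.80. Member owes £817.80 (running OOP £817.80). Plan pays £1,326 − £817.80 = £508.20.
Claim 2 (£448): deductible met; 30% of £448 = £134.40. Member pays £134.40; OOP now £952.20. Insurer: £448 − £134.40 = £313.60.
Claim 3 (£11,730): deductible met; 30% of £11,730 = £3,519. OOP would hit £4,471.20 > £1,850, so the cap limits the member to £1,850 − £952.20 = £897.80. Insurer: £11,730 − £897.80 = £10,832.20.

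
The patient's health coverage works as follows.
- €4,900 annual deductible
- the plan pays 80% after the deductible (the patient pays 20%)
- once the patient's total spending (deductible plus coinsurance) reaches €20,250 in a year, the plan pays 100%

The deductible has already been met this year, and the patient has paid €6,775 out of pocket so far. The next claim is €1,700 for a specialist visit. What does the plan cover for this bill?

With the deductible met, the entire €1,700 is subject to coinsurance.
Coinsurance: €1,700 × 20% = €340.
Cumulative spending €6,775 + €340 = €7,115 stays under the €20,250 maximum.
The plan picks up €1,700 − €340 = €1,360.

€1,360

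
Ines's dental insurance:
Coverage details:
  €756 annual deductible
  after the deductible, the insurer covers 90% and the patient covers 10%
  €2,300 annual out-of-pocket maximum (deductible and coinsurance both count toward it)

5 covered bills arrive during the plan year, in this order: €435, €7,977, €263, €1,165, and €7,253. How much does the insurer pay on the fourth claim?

Claim 1 — €435: fully absorbed by the deductible. Patient pays €435; OOP now €435. Plan pays €435 − €435 = €0.
Claim 2 — €7,977: €321 to deductible, leaving €7,656; coinsurance €7,656 × 10% = €765.60. Patient pays €1,086.60; OOP now €1,521.60. Insurer: €7,977 − €1,086.60 = €6,890.40.
Claim 3 — €263: deductible met; 10% of €263 = €26.30. Cost to patient: €26.30. OOP to date €1,547.90. Plan pays €263 − €26.30 = €236.70.
Claim 4 — €1,165: deductible met; 10% of €1,165 = €116.50. Patient pays €116.50; OOP now €1,664.40. Plan pays €1,165 − €116.50 = €1,048.50.

€1,048.50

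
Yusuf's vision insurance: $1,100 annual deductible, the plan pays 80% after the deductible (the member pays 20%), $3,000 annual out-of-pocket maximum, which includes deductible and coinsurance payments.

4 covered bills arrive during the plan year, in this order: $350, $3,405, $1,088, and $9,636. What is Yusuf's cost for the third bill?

$217.60

Claim 1 — $350: entire amount goes to the deductible. Cost to member: $350. OOP to date $350.
Claim 2 — $3,405: deductible takes $750, $2,655 remains; coinsurance $2,655 × 20% = $531. Member pays $1,281; OOP now $1,631.
Claim 3 — $1,088: 20% coinsurance on $1,088 = $217.60. Cost to member: $217.60. OOP to date $1,848.60.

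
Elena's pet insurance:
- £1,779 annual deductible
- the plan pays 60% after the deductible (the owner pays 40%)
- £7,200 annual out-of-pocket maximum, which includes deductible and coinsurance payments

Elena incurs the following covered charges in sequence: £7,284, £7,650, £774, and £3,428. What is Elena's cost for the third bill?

£159

Claim 1 (£7,284): £1,779 to deductible, leaving £5,505; 40% of £5,505 = £2,202. Owner pays £3,981; OOP now £3,981.
Claim 2 (£7,650): deductible already satisfied, so owner's share is 40% × £7,650 = £3,060. Cost to owner: £3,060. OOP to date £7,041.
Claim 3 (£774): deductible already satisfied, so owner's share is 40% × £774 = £309.60. OOP would hit £7,350.60 > £7,200, so the cap limits the owner to £7,200 − £7,041 = £159.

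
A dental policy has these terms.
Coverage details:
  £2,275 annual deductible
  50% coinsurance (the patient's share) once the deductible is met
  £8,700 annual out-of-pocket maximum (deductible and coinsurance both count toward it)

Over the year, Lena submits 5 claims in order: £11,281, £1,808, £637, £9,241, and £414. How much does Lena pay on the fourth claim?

£699.50

Claim 1 (£11,281): £2,275 to deductible, leaving £9,006; patient's 50% is £4,503. Patient owes £6,778 (running OOP £6,778).
Claim 2 (£1,808): deductible met; 50% of £1,808 = £904. Patient owes £904 (running OOP £7,682).
Claim 3 (£637): 50% coinsurance on £637 = £318.50. Cost to patient: £318.50. OOP to date £8,000.50.
Claim 4 (£9,241): deductible met; 50% of £9,241 = £4,620.50. OOP would hit £12,621 > £8,700, so the cap limits the patient to £8,700 − £8,000.50 = £699.50.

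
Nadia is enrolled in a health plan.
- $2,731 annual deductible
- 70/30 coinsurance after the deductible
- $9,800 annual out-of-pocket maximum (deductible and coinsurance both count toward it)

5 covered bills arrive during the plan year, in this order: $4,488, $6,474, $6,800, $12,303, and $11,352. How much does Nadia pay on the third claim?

$2,040

Claim 1 ($4,488): $2,731 finishes the deductible; $1,757 goes to coinsurance; patient's 30% is $527.10. Cost to patient: $3,258.10. OOP to date $3,258.10.
Claim 2 ($6,474): deductible met; 30% of $6,474 = $1,942.20. Patient owes $1,942.20 (running OOP $5,200.30).
Claim 3 ($6,800): 30% coinsurance on $6,800 = $2,040. Patient owes $2,040 (running OOP $7,240.30).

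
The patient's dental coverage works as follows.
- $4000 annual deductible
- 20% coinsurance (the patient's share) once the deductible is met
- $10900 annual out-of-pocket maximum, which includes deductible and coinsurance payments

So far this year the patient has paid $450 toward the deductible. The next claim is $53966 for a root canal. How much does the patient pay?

Remaining deductible: $4000 − $450 = $3550.
After the $3550 deductible portion, $53966 − $3550 = $50416 is subject to coinsurance.
20% of $50416 = $10083.20 falls to the patient.
Patient responsibility before any cap: $3550 + $10083.20 = $13633.20.
That would bring total out-of-pocket to $14083.20, past the $10900 cap. The patient is capped at $10900 − $450 = $10450 on this claim.

$10450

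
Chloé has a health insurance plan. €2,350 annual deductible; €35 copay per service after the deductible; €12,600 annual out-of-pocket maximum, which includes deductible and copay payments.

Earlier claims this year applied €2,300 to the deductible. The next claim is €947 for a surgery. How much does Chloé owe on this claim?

€2,300 of the €2,350 deductible is already met, leaving €50.
That leaves €947 − €50 = €897 for the copay.
Copay on this service: €35.
That puts the patient's cost at €50 + €35 = €85 before any cap.
Year-to-date out-of-pocket becomes €2,300 + €85 = €2,385, still under the €12,600 maximum, so no cap applies.

€85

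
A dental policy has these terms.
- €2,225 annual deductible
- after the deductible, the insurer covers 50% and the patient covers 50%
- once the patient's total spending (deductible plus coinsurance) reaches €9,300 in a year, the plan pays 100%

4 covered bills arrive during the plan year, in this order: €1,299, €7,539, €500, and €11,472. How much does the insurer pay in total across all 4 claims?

Claim 1 (€1,299): all of it applies to the deductible. Cost to patient: €1,299. OOP to date €1,299. Plan pays €1,299 − €1,299 = €0.
Claim 2 (€7,539): deductible takes €926, €6,613 remains; patient's 50% is €3,306.50. Patient owes €4,232.50 (running OOP €5,531.50). Insurer: €7,539 − €4,232.50 = €3,306.50.
Claim 3 (€500): deductible already satisfied, so patient's share is 50% × €500 = €250. Cost to patient: €250. OOP to date €5,781.50. Insurer: €500 − €250 = €250.
Claim 4 (€11,472): deductible met; 50% of €11,472 = €5,736. Adding that to €5,781.50 gives €11,517.50, past the €9,300 cap; patient pays only €9,300 − €5,781.50 = €3,518.50. Insurer: €11,472 − €3,518.50 = €7,953.50.
Insurer total: €0 + €3,306.50 + €250 + €7,953.50 = €11,510.

€11,510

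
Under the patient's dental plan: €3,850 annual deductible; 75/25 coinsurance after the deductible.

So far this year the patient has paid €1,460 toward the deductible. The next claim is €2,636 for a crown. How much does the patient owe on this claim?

Deductible still to meet: €3,850 − €1,460 = €2,390.
The remaining €246 (= €2,636 − €2,390) moves to coinsurance.
Coinsurance: €246 × 25% = €61.50.
Patient responsibility: €2,390 + €61.50 = €2,451.50.

€2,451.50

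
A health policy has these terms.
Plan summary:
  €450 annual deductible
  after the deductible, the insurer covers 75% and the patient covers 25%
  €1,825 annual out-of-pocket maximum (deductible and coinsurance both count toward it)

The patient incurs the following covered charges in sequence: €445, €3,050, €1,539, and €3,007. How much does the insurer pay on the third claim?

€1,154.25

Claim 1 — €445: entire amount goes to the deductible. Cost to patient: €445. OOP to date €445. Insurer: €445 − €445 = €0.
Claim 2 — €3,050: €5 to deductible, leaving €3,045; patient's 25% is €761.25. Patient pays €766.25; OOP now €1,211.25. Plan pays €3,050 − €766.25 = €2,283.75.
Claim 3 — €1,539: 25% coinsurance on €1,539 = €384.75. Cost to patient: €384.75. OOP to date €1,596. Plan pays €1,539 − €384.75 = €1,154.25.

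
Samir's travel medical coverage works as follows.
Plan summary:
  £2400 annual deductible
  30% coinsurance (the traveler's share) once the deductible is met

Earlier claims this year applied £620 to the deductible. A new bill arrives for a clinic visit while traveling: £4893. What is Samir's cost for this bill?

£620 of the £2400 deductible is already met, leaving £1780.
The remaining £3113 (= £4893 − £1780) moves to coinsurance.
30% of £3113 = £933.90 falls to the traveler.
Traveler responsibility: £1780 + £933.90 = £2713.90.

£2713.90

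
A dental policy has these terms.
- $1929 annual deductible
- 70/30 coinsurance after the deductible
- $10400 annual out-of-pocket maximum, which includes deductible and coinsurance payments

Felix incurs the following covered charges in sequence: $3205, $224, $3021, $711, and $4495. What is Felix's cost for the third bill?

$906.30

#1 ($3205): $1929 finishes the deductible; $1276 goes to coinsurance; coinsurance $1276 × 30% = $382.80. Patient owes $2311.80 (running OOP $2311.80).
#2 ($224): 30% coinsurance on $224 = $67.20. Cost to patient: $67.20. OOP to date $2379.
#3 ($3021): deductible met; 30% of $3021 = $906.30. Patient pays $906.30; OOP now $3285.30.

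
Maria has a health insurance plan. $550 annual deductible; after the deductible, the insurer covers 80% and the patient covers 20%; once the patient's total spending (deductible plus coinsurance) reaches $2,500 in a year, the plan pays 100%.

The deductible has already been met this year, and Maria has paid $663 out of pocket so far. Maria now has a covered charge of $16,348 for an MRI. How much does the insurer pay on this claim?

The deductible is already satisfied, so the full bill goes to coinsurance.
Coinsurance: $16,348 × 20% = $3,269.60.
Year-to-date out-of-pocket would reach $663 + $3,269.60 = $3,932.60, above the $2,500 maximum, so the patient pays only $2,500 − $663 = $1,837.
Insurer pays the balance: $16,348 − $1,837 = $14,511.

$14,511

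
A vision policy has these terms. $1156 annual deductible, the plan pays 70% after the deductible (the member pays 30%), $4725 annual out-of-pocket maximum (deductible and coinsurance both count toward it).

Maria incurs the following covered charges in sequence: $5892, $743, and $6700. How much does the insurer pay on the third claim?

$4774.70

Claim 1 — $5892: $1156 finishes the deductible; $4736 goes to coinsurance; coinsurance $4736 × 30% = $1420.80. Member pays $2576.80; OOP now $2576.80. Plan pays $5892 − $2576.80 = $3315.20.
Claim 2 — $743: deductible met; 30% of $743 = $222.90. Member owes $222.90 (running OOP $2799.70). Insurer: $743 − $222.90 = $520.10.
Claim 3 — $6700: 30% coinsurance on $6700 = $2010. OOP would hit $4809.70 > $4725, so the cap limits the member to $4725 − $2799.70 = $1925.30. Insurer: $6700 − $1925.30 = $4774.70.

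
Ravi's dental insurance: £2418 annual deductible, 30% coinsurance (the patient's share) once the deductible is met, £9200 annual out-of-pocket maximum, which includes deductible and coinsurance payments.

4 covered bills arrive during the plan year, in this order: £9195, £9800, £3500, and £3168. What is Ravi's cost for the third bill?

£1050

Claim 1 — £9195: £2418 finishes the deductible; £6777 goes to coinsurance; 30% of £6777 = £2033.10. Cost to patient: £4451.10. OOP to date £4451.10.
Claim 2 — £9800: deductible already satisfied, so patient's share is 30% × £9800 = £2940. Patient owes £2940 (running OOP £7391.10).
Claim 3 — £3500: deductible already satisfied, so patient's share is 30% × £3500 = £1050. Patient owes £1050 (running OOP £8441.10).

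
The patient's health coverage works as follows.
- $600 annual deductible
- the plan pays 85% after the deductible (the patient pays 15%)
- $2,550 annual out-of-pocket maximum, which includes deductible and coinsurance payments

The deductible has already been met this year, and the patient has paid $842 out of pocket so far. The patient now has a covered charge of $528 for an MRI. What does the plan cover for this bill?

With the deductible met, the entire $528 is subject to coinsurance.
Coinsurance: $528 × 15% = $79.20.
Total out-of-pocket so far would be $842 + $79.20 = $921.20, below the $2,550 cap — no reduction.
Insurer pays the balance: $528 − $79.20 = $448.80.

$448.80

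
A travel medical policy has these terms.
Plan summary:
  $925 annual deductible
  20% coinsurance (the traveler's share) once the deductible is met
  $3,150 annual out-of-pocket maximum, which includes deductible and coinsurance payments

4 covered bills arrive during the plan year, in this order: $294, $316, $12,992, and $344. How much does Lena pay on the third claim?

#1 ($294): all of it applies to the deductible. Traveler pays $294; OOP now $294.
#2 ($316): entire amount goes to the deductible. Traveler pays $316; OOP now $610.
#3 ($12,992): $315 to deductible, leaving $12,677; traveler's 20% is $2,535.40. Deductible plus coinsurance: $315 + $2,535.40 = $2,850.40. OOP would hit $3,460.40 > $3,150, so the cap limits the traveler to $3,150 − $610 = $2,540.

$2,540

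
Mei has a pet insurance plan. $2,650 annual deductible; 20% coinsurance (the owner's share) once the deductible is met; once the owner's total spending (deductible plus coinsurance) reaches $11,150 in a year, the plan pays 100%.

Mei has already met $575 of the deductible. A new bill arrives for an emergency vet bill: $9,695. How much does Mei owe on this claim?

$3,599

$575 of the $2,650 deductible is already met, leaving $2,075.
After the $2,075 deductible portion, $9,695 − $2,075 = $7,620 is subject to coinsurance.
Coinsurance: $7,620 × 20% = $1,524.
That puts the owner's cost at $2,075 + $1,524 = $3,599 before any cap.
Year-to-date out-of-pocket becomes $575 + $3,599 = $4,174, still under the $11,150 maximum, so no cap applies.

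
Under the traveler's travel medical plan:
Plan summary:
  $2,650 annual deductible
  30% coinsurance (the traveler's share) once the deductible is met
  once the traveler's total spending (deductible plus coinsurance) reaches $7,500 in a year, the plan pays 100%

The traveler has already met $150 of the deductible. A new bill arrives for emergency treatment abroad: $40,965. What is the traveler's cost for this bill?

$7,350

Remaining deductible: $2,650 − $150 = $2,500.
The remaining $38,465 (= $40,965 − $2,500) moves to coinsurance.
Coinsurance: $38,465 × 30% = $11,539.50.
Traveler responsibility before any cap: $2,500 + $11,539.50 = $14,039.50.
Year-to-date out-of-pocket would reach $150 + $14,039.50 = $14,189.50, above the $7,500 maximum, so the traveler pays only $7,500 − $150 = $7,350.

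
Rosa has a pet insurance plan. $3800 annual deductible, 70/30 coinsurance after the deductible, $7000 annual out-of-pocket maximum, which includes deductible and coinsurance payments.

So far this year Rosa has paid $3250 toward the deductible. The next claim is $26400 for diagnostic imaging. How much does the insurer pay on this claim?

Deductible still to meet: $3800 − $3250 = $550.
That leaves $26400 − $550 = $25850 for coinsurance.
Coinsurance: $25850 × 30% = $7755.
So the owner owes $550 + $7755 = $8305 before any cap.
Adding $8305 to the $3250 already spent would give $11555, which exceeds the $7000 cap; the owner pays just $7000 − $3250 = $3750.
The plan picks up $26400 − $3750 = $22650.

$22650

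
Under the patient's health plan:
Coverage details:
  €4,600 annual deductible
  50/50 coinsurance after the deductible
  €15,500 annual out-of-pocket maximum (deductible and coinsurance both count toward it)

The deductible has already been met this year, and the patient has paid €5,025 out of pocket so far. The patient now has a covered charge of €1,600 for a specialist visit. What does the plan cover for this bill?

The deductible is already satisfied, so the full bill goes to coinsurance.
Patient's 50% share of €1,600 is €800.
Total out-of-pocket so far would be €5,025 + €800 = €5,825, below the €15,500 cap — no reduction.
Insurer pays the balance: €1,600 − €800 = €800.

€800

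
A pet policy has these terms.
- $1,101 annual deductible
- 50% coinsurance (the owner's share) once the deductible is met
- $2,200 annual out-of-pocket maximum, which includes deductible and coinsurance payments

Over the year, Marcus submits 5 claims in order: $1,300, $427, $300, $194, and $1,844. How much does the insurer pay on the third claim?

Claim 1 — $1,300: deductible takes $1,101, $199 remains; 50% of $199 = $99.50. Owner pays $1,200.50; OOP now $1,200.50. Insurer: $1,300 − $1,200.50 = $99.50.
Claim 2 — $427: deductible already satisfied, so owner's share is 50% × $427 = $213.50. Owner pays $213.50; OOP now $1,414. Plan pays $427 − $213.50 = $213.50.
Claim 3 — $300: 50% coinsurance on $300 = $150. Owner pays $150; OOP now $1,564. Insurer: $300 − $150 = $150.

$150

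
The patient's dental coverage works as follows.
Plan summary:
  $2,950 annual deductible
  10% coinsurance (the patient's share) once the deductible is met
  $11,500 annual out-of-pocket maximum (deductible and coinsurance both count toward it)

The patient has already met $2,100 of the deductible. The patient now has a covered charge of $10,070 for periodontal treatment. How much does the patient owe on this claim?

$1,772

Remaining deductible: $2,950 − $2,100 = $850.
That leaves $10,070 − $850 = $9,220 for coinsurance.
10% of $9,220 = $922 falls to the patient.
That puts the patient's cost at $850 + $922 = $1,772 before any cap.
Cumulative spending $2,100 + $1,772 = $3,872 stays under the $11,500 maximum.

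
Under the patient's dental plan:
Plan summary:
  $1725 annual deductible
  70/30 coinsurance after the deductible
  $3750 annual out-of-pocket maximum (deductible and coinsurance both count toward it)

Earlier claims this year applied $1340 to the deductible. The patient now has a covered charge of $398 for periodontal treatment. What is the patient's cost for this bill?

$388.90

$1340 of the $1725 deductible is already met, leaving $385.
That leaves $398 − $385 = $13 for coinsurance.
Coinsurance: $13 × 30% = $3.90.
That puts the patient's cost at $385 + $3.90 = $388.90 before any cap.
Total out-of-pocket so far would be $1340 + $388.90 = $1728.90, below the $3750 cap — no reduction.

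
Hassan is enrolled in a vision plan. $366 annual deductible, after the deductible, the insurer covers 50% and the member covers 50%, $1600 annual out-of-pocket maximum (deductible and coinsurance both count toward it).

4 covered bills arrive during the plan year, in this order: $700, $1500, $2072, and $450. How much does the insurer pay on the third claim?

$1755

Bill 1, $700: deductible takes $366, $334 remains; coinsurance $334 × 50% = $167. Cost to member: $533. OOP to date $533. Insurer: $700 − $533 = $167.
Bill 2, $1500: 50% coinsurance on $1500 = $750. Member pays $750; OOP now $1283. Insurer: $1500 − $750 = $750.
Bill 3, $2072: deductible met; 50% of $2072 = $1036. OOP would hit $2319 > $1600, so the cap limits the member to $1600 − $1283 = $317. Insurer: $2072 − $317 = $1755.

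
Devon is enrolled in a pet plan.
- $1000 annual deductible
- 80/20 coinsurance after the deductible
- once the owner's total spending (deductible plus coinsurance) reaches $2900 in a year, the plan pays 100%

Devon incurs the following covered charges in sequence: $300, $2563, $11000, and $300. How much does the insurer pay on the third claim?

Claim 1 ($300): fully absorbed by the deductible. Cost to owner: $300. OOP to date $300. Plan pays $300 − $300 = $0.
Claim 2 ($2563): $700 finishes the deductible; $1863 goes to coinsurance; owner's 20% is $372.60. Owner owes $1072.60 (running OOP $1372.60). Insurer: $2563 − $1072.60 = $1490.40.
Claim 3 ($11000): 20% coinsurance on $11000 = $2200. Adding that to $1372.60 gives $3572.60, past the $2900 cap; owner pays only $2900 − $1372.60 = $1527.40. Plan pays $11000 − $1527.40 = $9472.60.

$9472.60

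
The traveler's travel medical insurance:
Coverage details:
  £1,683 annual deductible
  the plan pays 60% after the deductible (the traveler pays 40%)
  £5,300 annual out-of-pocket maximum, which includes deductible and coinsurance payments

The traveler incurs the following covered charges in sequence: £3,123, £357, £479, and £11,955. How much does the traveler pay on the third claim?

#1 (£3,123): deductible takes £1,683, £1,440 remains; 40% of £1,440 = £576. Traveler pays £2,259; OOP now £2,259.
#2 (£357): 40% coinsurance on £357 = £142.80. Traveler pays £142.80; OOP now £2,401.80.
#3 (£479): deductible already satisfied, so traveler's share is 40% × £479 = £191.60. Cost to traveler: £191.60. OOP to date £2,593.40.

£191.60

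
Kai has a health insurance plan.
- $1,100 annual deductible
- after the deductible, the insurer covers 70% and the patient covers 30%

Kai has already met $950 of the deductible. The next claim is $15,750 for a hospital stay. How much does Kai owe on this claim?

$4,830

Remaining deductible: $1,100 − $950 = $150.
After the $150 deductible portion, $15,750 − $150 = $15,600 is subject to coinsurance.
30% of $15,600 = $4,680 falls to the patient.
That puts the patient's cost at $150 + $4,680 = $4,830.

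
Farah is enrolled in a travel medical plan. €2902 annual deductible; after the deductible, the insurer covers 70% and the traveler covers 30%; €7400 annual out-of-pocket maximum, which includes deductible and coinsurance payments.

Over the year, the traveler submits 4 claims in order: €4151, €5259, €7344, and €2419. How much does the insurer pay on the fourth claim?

Claim 1 (€4151): €2902 to deductible, leaving €1249; coinsurance €1249 × 30% = €374.70. Cost to traveler: €3276.70. OOP to date €3276.70. Plan pays €4151 − €3276.70 = €874.30.
Claim 2 (€5259): 30% coinsurance on €5259 = €1577.70. Traveler pays €1577.70; OOP now €4854.40. Plan pays €5259 − €1577.70 = €3681.30.
Claim 3 (€7344): 30% coinsurance on €7344 = €2203.20. Traveler owes €2203.20 (running OOP €7057.60). Insurer: €7344 − €2203.20 = €5140.80.
Claim 4 (€2419): deductible already satisfied, so traveler's share is 30% × €2419 = €725.70. OOP would hit €7783.30 > €7400, so the cap limits the traveler to €7400 − €7057.60 = €342.40. Plan pays €2419 − €342.40 = €2076.60.

€2076.60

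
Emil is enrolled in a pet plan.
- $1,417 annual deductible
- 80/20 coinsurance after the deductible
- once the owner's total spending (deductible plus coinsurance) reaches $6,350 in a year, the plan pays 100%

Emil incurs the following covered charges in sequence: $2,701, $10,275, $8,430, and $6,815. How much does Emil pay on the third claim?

$1,686

Bill 1, $2,701: deductible takes $1,417, $1,284 remains; coinsurance $1,284 × 20% = $256.80. Cost to owner: $1,673.80. OOP to date $1,673.80.
Bill 2, $10,275: 20% coinsurance on $10,275 = $2,055. Owner owes $2,055 (running OOP $3,728.80).
Bill 3, $8,430: 20% coinsurance on $8,430 = $1,686. Owner pays $1,686; OOP now $5,414.80.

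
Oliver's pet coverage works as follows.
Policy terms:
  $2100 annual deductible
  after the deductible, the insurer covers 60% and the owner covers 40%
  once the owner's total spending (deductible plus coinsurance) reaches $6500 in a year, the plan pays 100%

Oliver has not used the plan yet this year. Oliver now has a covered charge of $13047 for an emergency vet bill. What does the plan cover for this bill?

Deductible not yet touched, so the first $2100 of the bill goes to the deductible.
That leaves $13047 − $2100 = $10947 for coinsurance.
40% of $10947 = $4378.80 falls to the owner.
That puts the owner's cost at $2100 + $4378.80 = $6478.80 before any cap.
Total out-of-pocket so far would be $0 + $6478.80 = $6478.80, below the $6500 cap — no reduction.
The plan picks up $13047 − $6478.80 = $6568.20.

$6568.20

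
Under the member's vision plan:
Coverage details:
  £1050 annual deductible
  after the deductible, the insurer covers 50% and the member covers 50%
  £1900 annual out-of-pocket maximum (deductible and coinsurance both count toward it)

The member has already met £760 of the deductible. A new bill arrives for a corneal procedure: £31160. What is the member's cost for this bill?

£1140

£760 of the £1050 deductible is already met, leaving £290.
The remaining £30870 (= £31160 − £290) moves to coinsurance.
50% of £30870 = £15435 falls to the member.
So the member owes £290 + £15435 = £15725 before any cap.
That would bring total out-of-pocket to £16485, past the £1900 cap. The member is capped at £1900 − £760 = £1140 on this claim.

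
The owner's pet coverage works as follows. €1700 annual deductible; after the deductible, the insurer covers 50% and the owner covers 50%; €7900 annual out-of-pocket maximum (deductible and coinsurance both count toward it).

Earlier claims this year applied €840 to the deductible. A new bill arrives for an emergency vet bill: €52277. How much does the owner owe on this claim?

€7060

Remaining deductible: €1700 − €840 = €860.
That leaves €52277 − €860 = €51417 for coinsurance.
Coinsurance: €51417 × 50% = €25708.50.
So the owner owes €860 + €25708.50 = €26568.50 before any cap.
That would bring total out-of-pocket to €27408.50, past the €7900 cap. The owner is capped at €7900 − €840 = €7060 on this claim.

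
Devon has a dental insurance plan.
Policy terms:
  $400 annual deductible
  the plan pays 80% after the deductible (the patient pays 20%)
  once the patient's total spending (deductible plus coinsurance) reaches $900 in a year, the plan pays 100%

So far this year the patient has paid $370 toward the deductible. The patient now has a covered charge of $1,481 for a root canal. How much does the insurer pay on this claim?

Remaining deductible: $400 − $370 = $30.
After the $30 deductible portion, $1,481 − $30 = $1,451 is subject to coinsurance.
Patient's 20% share of $1,451 is $290.20.
Patient responsibility before any cap: $30 + $290.20 = $320.20.
Year-to-date out-of-pocket becomes $370 + $320.20 = $690.20, still under the $900 maximum, so no cap applies.
The insurer covers the remainder: $1,481 − $320.20 = $1,160.80.

$1,160.80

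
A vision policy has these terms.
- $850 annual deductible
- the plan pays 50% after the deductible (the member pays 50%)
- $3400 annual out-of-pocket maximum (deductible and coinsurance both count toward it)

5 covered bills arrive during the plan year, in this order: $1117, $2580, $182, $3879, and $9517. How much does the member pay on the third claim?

Claim 1 — $1117: $850 finishes the deductible; $267 goes to coinsurance; member's 50% is $133.50. Cost to member: $983.50. OOP to date $983.50.
Claim 2 — $2580: deductible met; 50% of $2580 = $1290. Member owes $1290 (running OOP $2273.50).
Claim 3 — $182: deductible already satisfied, so member's share is 50% × $182 = $91. Member owes $91 (running OOP $2364.50).

$91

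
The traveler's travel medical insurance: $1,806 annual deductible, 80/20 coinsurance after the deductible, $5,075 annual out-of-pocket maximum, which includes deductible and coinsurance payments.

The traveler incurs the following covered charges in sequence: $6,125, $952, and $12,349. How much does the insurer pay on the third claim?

Bill 1, $6,125: deductible takes $1,806, $4,319 remains; traveler's 20% is $863.80. Traveler owes $2,669.80 (running OOP $2,669.80). Insurer: $6,125 − $2,669.80 = $3,455.20.
Bill 2, $952: 20% coinsurance on $952 = $190.40. Traveler pays $190.40; OOP now $2,860.20. Plan pays $952 − $190.40 = $761.60.
Bill 3, $12,349: deductible already satisfied, so traveler's share is 20% × $12,349 = $2,469.80. That would push OOP to $5,330, over the $5,075 cap, so traveler pays $5,075 − $2,860.20 = $2,214.80. Plan pays $12,349 − $2,214.80 = $10,134.20.

$10,134.20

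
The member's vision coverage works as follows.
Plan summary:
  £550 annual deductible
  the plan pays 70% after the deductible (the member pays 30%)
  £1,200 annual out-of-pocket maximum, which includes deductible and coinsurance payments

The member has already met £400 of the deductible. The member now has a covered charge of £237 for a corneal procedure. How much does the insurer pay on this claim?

£60.90

£400 of the £550 deductible is already met, leaving £150.
That leaves £237 − £150 = £87 for coinsurance.
Member's 30% share of £87 is £26.10.
That puts the member's cost at £150 + £26.10 = £176.10 before any cap.
Cumulative spending £400 + £176.10 = £576.10 stays under the £1,200 maximum.
The insurer covers the remainder: £237 − £176.10 = £60.90.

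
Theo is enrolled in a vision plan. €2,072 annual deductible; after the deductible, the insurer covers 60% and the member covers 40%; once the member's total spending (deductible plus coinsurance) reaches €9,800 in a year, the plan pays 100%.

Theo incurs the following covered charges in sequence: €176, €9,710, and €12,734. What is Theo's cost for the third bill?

€4,602.40

Claim 1 (€176): entire amount goes to the deductible. Member owes €176 (running OOP €176).
Claim 2 (€9,710): €1,896 to deductible, leaving €7,814; 40% of €7,814 = €3,125.60. Member pays €5,021.60; OOP now €5,197.60.
Claim 3 (€12,734): deductible met; 40% of €12,734 = €5,093.60. Adding that to €5,197.60 gives €10,291.20, past the €9,800 cap; member pays only €9,800 − €5,197.60 = €4,602.40.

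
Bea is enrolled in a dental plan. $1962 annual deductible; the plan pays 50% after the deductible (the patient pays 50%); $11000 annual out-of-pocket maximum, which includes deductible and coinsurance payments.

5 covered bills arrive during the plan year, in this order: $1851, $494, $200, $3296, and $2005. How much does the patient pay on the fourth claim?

$1648

#1 ($1851): entire amount goes to the deductible. Patient pays $1851; OOP now $1851.
#2 ($494): $111 to deductible, leaving $383; coinsurance $383 × 50% = $191.50. Patient pays $302.50; OOP now $2153.50.
#3 ($200): 50% coinsurance on $200 = $100. Patient pays $100; OOP now $2253.50.
#4 ($3296): 50% coinsurance on $3296 = $1648. Patient owes $1648 (running OOP $3901.50).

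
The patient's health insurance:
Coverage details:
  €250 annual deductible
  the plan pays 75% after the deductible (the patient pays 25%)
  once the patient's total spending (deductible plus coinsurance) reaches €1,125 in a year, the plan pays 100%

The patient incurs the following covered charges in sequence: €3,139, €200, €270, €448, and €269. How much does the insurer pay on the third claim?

€202.50

Claim 1 — €3,139: deductible takes €250, €2,889 remains; coinsurance €2,889 × 25% = €722.25. Patient pays €972.25; OOP now €972.25. Insurer: €3,139 − €972.25 = €2,166.75.
Claim 2 — €200: deductible already satisfied, so patient's share is 25% × €200 = €50. Patient owes €50 (running OOP €1,022.25). Insurer: €200 − €50 = €150.
Claim 3 — €270: 25% coinsurance on €270 = €67.50. Cost to patient: €67.50. OOP to date €1,089.75. Plan pays €270 − €67.50 = €202.50.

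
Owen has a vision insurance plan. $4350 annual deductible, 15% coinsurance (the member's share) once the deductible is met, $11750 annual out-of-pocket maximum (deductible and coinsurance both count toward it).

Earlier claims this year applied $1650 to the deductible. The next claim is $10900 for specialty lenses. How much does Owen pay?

Remaining deductible: $4350 − $1650 = $2700.
The remaining $8200 (= $10900 − $2700) moves to coinsurance.
15% of $8200 = $1230 falls to the member.
So the member owes $2700 + $1230 = $3930 before any cap.
Cumulative spending $1650 + $3930 = $5580 stays under the $11750 maximum.

$3930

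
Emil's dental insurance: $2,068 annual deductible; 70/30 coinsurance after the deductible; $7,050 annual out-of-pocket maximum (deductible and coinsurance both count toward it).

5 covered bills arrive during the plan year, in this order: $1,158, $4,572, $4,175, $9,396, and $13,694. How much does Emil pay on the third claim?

$1,252.50

#1 ($1,158): entire amount goes to the deductible. Cost to patient: $1,158. OOP to date $1,158.
#2 ($4,572): deductible takes $910, $3,662 remains; 30% of $3,662 = $1,098.60. Patient owes $2,008.60 (running OOP $3,166.60).
#3 ($4,175): deductible met; 30% of $4,175 = $1,252.50. Patient owes $1,252.50 (running OOP $4,419.10).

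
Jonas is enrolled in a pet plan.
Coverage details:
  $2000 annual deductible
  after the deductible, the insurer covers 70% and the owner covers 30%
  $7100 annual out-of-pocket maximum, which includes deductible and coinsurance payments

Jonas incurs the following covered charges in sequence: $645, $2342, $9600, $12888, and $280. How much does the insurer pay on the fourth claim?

Claim 1 — $645: entire amount goes to the deductible. Owner pays $645; OOP now $645. Insurer: $645 − $645 = $0.
Claim 2 — $2342: $1355 finishes the deductible; $987 goes to coinsurance; 30% of $987 = $296.10. Owner owes $1651.10 (running OOP $2296.10). Plan pays $2342 − $1651.10 = $690.90.
Claim 3 — $9600: 30% coinsurance on $9600 = $2880. Cost to owner: $2880. OOP to date $5176.10. Plan pays $9600 − $2880 = $6720.
Claim 4 — $12888: deductible already satisfied, so owner's share is 30% × $12888 = $3866.40. Adding that to $5176.10 gives $9042.50, past the $7100 cap; owner pays only $7100 − $5176.10 = $1923.90. Plan pays $12888 − $1923.90 = $10964.10.

$10964.10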